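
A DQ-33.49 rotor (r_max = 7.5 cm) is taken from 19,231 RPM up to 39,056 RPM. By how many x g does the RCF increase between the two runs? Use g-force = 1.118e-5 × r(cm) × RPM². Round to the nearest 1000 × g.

≈ 97000 x g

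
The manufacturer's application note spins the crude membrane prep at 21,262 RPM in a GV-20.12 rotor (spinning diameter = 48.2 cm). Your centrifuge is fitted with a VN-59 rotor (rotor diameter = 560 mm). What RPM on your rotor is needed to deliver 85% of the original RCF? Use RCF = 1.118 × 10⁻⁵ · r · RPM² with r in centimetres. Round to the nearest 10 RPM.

Original rotor: r = 48.2 / 2 = 24.1 cm
RCF = 1.118 × 10⁻⁵ × r × N²
RCF_original = 1.118 × 10⁻⁵ × 24.1 × (21262)² = 1.118 × 10⁻⁵ × 24.1 × 452,072,644 ≈ 121,805.5 × g
Target RCF = 0.85 × 121,805.5 ≈ 103,534.7 × g
Your rotor: r = 560 mm / 2 = 280 mm = 28 cm
103,534.7 = 1.118 × 10⁻⁵ × 28 × N²
N² = 103,534.7 / (31.304 × 10⁻⁵) = 330,739,522
N ≈ √330,739,522 ≈ 18,186.2

≈ 18190 RPM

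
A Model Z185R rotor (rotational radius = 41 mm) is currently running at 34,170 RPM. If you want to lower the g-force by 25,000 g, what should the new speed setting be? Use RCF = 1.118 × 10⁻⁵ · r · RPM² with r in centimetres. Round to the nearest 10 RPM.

N₂ ≈ 24940 RPM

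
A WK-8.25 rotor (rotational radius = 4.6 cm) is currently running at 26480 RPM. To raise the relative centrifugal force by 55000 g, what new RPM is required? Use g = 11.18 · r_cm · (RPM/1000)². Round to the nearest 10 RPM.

N₂ ≈ 42080 RPM

Current RCF = 11.18 × 4.6 × (26.48)² = 11.18 × 4.6 × 701.1904 ≈ 36,060.8 × g
Target RCF = 36,060.8 + 55,000 = 91,060.8 × g
(N/1000)² = 91,060.8 / 51.428 = 1770.646
N = 1000 × √1770.646 ≈ 42,079.0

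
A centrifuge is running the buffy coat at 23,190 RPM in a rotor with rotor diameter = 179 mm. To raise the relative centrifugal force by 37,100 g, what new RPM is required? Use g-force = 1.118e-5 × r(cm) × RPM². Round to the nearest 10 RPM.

≈ 30140 RPM

r = 179 mm / 2 = 89.5 mm = 8.95 cm
Current RCF = 1.118 × 10⁻⁵ × 8.95 × (23190)² = 1.118 × 10⁻⁵ × 8.95 × 537,776,100 ≈ 53,810.4 × g
Target RCF = 53,810.4 + 37,100 = 90,910.4 × g
N² = 90,910.4 / (10.0061 × 10⁻⁵) = 908,549,785
N ≈ √908,549,785 ≈ 30,142.2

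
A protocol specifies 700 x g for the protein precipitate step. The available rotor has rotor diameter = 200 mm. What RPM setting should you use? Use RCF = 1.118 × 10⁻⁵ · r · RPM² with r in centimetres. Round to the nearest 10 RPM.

r = 200 mm / 2 = 100 mm = 10 cm
700 = 1.118 × 10⁻⁵ × 10 × N²
N² = 700 / (11.18 × 10⁻⁵) = 6,261,181
N ≈ √6,261,181 ≈ 2,502.2

N ≈ 2500 RPM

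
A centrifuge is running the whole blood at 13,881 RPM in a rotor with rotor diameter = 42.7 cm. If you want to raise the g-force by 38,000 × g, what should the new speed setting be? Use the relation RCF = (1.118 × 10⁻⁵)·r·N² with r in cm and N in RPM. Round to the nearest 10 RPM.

≈ 18760 RPM

r = 42.7 / 2 = 21.35 cm
Current RCF = 1.118 × 10⁻⁵ × 21.35 × (13881)² = 1.118 × 10⁻⁵ × 21.35 × 192,682,161 ≈ 45,991.9 × g
Target RCF = 45,991.9 + 38,000 = 83,991.9 × g
N² = 83,991.9 / (23.8693 × 10⁻⁵) = 351,882,544
N ≈ √351,882,544 ≈ 18,758.5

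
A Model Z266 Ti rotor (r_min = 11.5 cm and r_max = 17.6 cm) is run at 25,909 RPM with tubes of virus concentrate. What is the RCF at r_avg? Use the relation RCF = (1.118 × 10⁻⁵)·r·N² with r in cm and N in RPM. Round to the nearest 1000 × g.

RCF ≈ 109000 g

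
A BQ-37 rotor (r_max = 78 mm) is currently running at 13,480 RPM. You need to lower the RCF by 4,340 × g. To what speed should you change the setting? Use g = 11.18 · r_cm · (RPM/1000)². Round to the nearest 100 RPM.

11500 RPM

r = 78 mm = 7.8 cm
Current RCF = 11.18 × 7.8 × (13.48)² = 11.18 × 7.8 × 181.7104 ≈ 15,845.9 × g
Target RCF = 15,845.9 − 4,340 = 11,505.9 × g
(N/1000)² = 11,505.9 / 87.204 = 131.9423
N = 1000 × √131.9423 ≈ 11,486.6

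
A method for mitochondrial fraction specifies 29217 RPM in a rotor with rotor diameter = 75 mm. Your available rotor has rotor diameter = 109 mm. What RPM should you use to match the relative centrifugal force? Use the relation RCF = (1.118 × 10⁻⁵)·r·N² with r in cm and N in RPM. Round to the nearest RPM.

24236 RPM

Original rotor: r = 75 mm / 2 = 37.5 mm = 3.75 cm
RCF = 1.118 × 10⁻⁵ × r × N²
RCF_original = 1.118 × 10⁻⁵ × 3.75 × (29217)² = 1.118 × 10⁻⁵ × 3.75 × 853,633,089 ≈ 35,788.6 × g
Your rotor: r = 109 mm / 2 = 54.5 mm = 5.45 cm
35,788.6 = 1.118 × 10⁻⁵ × 5.45 × N²
N² = 35,788.6 / (6.0931 × 10⁻⁵) = 587,362,755
N ≈ √587,362,755 ≈ 24,235.6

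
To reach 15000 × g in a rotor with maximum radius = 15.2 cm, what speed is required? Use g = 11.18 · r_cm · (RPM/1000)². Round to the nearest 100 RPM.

N ≈ 9400 RPM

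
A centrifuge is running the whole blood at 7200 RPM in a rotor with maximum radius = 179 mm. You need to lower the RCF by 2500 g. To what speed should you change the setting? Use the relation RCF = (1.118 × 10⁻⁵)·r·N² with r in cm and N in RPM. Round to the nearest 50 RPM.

≈ 6250 RPM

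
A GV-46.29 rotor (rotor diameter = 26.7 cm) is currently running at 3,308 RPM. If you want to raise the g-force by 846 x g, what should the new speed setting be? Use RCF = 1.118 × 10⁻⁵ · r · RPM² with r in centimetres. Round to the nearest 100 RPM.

r = 26.7 / 2 = 13.35 cm
Current RCF = 1.118 × 10⁻⁵ × 13.35 × (3308)² = 1.118 × 10⁻⁵ × 13.35 × 10,942,864 ≈ 1,633.3 × g
Target RCF = 1,633.3 + 846 = 2,479.3 × g
N² = 2,479.3 / (14.9253 × 10⁻⁵) = 16,611,391
N ≈ √16,611,391 ≈ 4,075.7

N₂ ≈ 4100 RPM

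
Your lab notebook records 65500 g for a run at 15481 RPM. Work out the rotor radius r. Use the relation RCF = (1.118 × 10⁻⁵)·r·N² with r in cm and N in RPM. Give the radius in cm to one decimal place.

65500 = 1.118 × 10⁻⁵ × r × (15481)²
r = 65500 / (1.118 × 10⁻⁵ × 239,661,361) = 65500 / 2679.414 ≈ 24.446 cm

≈ 24.4 cm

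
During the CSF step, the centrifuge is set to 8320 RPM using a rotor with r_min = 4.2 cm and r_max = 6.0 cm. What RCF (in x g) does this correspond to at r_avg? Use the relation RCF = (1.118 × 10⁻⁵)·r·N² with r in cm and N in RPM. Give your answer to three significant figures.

3950 x g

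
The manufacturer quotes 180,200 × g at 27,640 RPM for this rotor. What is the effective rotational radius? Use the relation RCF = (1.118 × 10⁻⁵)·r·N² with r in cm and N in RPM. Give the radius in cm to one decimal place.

RCF = 1.118 × 10⁻⁵ × r × N²
180200 = 1.118 × 10⁻⁵ × r × (27640)²
r = 180200 / (1.118 × 10⁻⁵ × 763,969,600) = 180200 / 8541.18 ≈ 21.098 cm

≈ 21.1 cm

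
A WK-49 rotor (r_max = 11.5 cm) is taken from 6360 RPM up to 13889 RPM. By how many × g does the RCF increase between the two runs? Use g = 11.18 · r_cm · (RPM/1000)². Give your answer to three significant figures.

≈ 19600 × g

RCF₁ = 11.18 × 11.5 × (6.36)² = 11.18 × 11.5 × 40.4496 ≈ 5,200.6 × g
RCF₂ = 11.18 × 11.5 × (13.889)² = 11.18 × 11.5 × 192.904321 ≈ 24,801.7 × g
Increase = 24,801.7 − 5,200.6 = 19,601.1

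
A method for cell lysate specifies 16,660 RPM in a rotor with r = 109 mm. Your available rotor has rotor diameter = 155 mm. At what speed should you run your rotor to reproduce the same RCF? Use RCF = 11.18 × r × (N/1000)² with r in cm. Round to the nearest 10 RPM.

Original rotor: r = 109 mm = 10.9 cm
RCF = 11.18 × r × (N/1000)²
RCF_original = 11.18 × 10.9 × (16.66)² = 11.18 × 10.9 × 277.5556 ≈ 33,823.5 × g
Your rotor: r = 155 mm / 2 = 77.5 mm = 7.75 cm
33,823.5 = 11.18 × 7.75 × (N/1000)²
(N/1000)² = 33,823.5 / 86.645 = 390.3687
N = 1000 × √390.3687 ≈ 19,757.8

≈ 19760 RPM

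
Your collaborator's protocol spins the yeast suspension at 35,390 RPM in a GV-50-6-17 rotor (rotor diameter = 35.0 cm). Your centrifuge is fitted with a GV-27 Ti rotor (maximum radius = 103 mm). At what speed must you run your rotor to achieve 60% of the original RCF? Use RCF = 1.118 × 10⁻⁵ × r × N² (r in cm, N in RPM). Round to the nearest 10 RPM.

Original rotor: r = 35.0 / 2 = 17.5 cm
RCF_original = 1.118 × 10⁻⁵ × 17.5 × (35390)² = 1.118 × 10⁻⁵ × 17.5 × 1,252,452,100 ≈ 245,042.3 × g
Target RCF = 0.6 × 245,042.3 ≈ 147,025.4 × g
Your rotor: r = 103 mm = 10.3 cm
147,025.4 = 1.118 × 10⁻⁵ × 10.3 × N²
N² = 147,025.4 / (11.5154 × 10⁻⁵) = 1,276,771,975
N ≈ √1,276,771,975 ≈ 35,731.9

≈ 35730 RPM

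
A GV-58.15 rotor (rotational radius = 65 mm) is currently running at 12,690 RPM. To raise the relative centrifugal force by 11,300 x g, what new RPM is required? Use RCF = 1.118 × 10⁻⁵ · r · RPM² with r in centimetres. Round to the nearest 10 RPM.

N₂ ≈ 17790 RPM

r = 65 mm = 6.5 cm
Current RCF = 1.118 × 10⁻⁵ × 6.5 × (12690)² = 1.118 × 10⁻⁵ × 6.5 × 161,036,100 ≈ 11,702.5 × g
Target RCF = 11,702.5 + 11,300 = 23,002.5 × g
N² = 23,002.5 / (7.267 × 10⁻⁵) = 316,533,645
N ≈ √316,533,645 ≈ 17,791.4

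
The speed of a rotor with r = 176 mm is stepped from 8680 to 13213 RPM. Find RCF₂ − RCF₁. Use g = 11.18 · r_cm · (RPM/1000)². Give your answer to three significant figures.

r = 176 mm = 17.6 cm
RCF₁ = 11.18 × 17.6 × (8.68)² = 11.18 × 17.6 × 75.3424 ≈ 14,825 × g
RCF₂ = 11.18 × 17.6 × (13.213)² = 11.18 × 17.6 × 174.583369 ≈ 34,352.4 × g
Increase = 34,352.4 − 14,825 = 19,527.4

19500 g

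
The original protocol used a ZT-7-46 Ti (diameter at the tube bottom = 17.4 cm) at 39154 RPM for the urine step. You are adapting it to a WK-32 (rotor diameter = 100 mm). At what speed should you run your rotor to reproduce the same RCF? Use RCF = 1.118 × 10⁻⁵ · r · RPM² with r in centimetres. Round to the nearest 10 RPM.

≈ 51650 RPM

Original rotor: r = 17.4 / 2 = 8.7 cm
RCF = 1.118 × 10⁻⁵ × r × N²
RCF_original = 1.118 × 10⁻⁵ × 8.7 × (39154)² = 1.118 × 10⁻⁵ × 8.7 × 1,533,035,716 ≈ 149,112.3 × g
Your rotor: r = 100 mm / 2 = 50 mm = 5 cm
149,112.3 = 1.118 × 10⁻⁵ × 5 × N²
N² = 149,112.3 / (5.59 × 10⁻⁵) = 2,667,483,005
N ≈ √2,667,483,005 ≈ 51,647.7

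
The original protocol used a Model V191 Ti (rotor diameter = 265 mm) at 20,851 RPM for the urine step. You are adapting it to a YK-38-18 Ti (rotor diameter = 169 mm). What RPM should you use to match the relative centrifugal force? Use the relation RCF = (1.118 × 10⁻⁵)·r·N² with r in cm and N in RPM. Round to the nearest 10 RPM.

≈ 26110 RPM

Original rotor: r = 265 mm / 2 = 132.5 mm = 13.25 cm
RCF_original = 1.118 × 10⁻⁵ × 13.25 × (20851)² = 1.118 × 10⁻⁵ × 13.25 × 434,764,201 ≈ 64,403.8 × g
Your rotor: r = 169 mm / 2 = 84.5 mm = 8.45 cm
64,403.8 = 1.118 × 10⁻⁵ × 8.45 × N²
N² = 64,403.8 / (9.4471 × 10⁻⁵) = 681,730,902
N ≈ √681,730,902 ≈ 26,110.0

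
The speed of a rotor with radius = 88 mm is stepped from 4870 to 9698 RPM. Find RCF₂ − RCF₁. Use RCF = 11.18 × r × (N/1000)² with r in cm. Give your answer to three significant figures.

≈ 6920 g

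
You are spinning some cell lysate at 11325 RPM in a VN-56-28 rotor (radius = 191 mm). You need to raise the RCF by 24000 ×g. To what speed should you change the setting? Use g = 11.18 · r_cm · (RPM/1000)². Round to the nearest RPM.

N₂ ≈ 15513 RPM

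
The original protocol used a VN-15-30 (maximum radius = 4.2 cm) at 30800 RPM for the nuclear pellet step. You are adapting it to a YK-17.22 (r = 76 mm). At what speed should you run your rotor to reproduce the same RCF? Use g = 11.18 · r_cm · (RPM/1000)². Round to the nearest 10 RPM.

22900 RPM

RCF_original = 11.18 × 4.2 × (30.8)² = 11.18 × 4.2 × 948.64 ≈ 44,544.3 × g
Your rotor: r = 76 mm = 7.6 cm
44,544.3 = 11.18 × 7.6 × (N/1000)²
(N/1000)² = 44,544.3 / 84.968 = 524.248
N = 1000 × √524.248 ≈ 22,896.5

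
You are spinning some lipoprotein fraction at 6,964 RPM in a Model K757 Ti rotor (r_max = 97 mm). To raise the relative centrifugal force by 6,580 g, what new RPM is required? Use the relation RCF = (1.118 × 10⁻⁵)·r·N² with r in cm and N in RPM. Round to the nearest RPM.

r = 97 mm = 9.7 cm
Current RCF = 1.118 × 10⁻⁵ × 9.7 × (6964)² = 1.118 × 10⁻⁵ × 9.7 × 48,497,296 ≈ 5,259.3 × g
Target RCF = 5,259.3 + 6,580 = 11,839.3 × g
N² = 11,839.3 / (10.8446 × 10⁻⁵) = 109,172,307
N ≈ √109,172,307 ≈ 10,448.6

≈ 10449 RPM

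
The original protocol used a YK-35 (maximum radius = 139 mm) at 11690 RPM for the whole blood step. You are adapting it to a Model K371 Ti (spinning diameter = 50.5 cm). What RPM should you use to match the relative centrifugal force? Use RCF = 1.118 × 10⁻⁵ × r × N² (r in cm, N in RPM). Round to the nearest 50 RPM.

8650 RPM

Original rotor: r = 139 mm = 13.9 cm
RCF_original = 1.118 × 10⁻⁵ × 13.9 × (11690)² = 1.118 × 10⁻⁵ × 13.9 × 136,656,100 ≈ 21,236.6 × g
Your rotor: r = 50.5 / 2 = 25.25 cm
21,236.6 = 1.118 × 10⁻⁵ × 25.25 × N²
N² = 21,236.6 / (28.2295 × 10⁻⁵) = 75,228,396
N ≈ √75,228,396 ≈ 8,673.4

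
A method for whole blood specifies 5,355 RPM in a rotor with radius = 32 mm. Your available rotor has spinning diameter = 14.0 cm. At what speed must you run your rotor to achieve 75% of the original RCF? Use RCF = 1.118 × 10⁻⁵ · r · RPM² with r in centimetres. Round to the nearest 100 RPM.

Original rotor: r = 32 mm = 3.2 cm
RCF_original = 1.118 × 10⁻⁵ × 3.2 × (5355)² = 1.118 × 10⁻⁵ × 3.2 × 28,676,025 ≈ 1,025.9 × g
Target RCF = 0.75 × 1,025.9 ≈ 769.4 × g
Your rotor: r = 14.0 / 2 = 7 cm
769.4 = 1.118 × 10⁻⁵ × 7 × N²
N² = 769.4 / (7.826 × 10⁻⁵) = 9,831,331
N ≈ √9,831,331 ≈ 3,135.5

3100 RPM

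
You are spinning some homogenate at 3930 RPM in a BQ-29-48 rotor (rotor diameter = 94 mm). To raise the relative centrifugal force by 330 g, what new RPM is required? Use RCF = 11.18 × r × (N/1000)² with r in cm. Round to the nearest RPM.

N₂ ≈ 4661 RPM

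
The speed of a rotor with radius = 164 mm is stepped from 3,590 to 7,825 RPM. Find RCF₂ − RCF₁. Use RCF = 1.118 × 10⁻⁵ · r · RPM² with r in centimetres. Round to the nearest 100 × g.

r = 164 mm = 16.4 cm
RCF₁ = 1.118 × 10⁻⁵ × 16.4 × (3590)² = 1.118 × 10⁻⁵ × 16.4 × 12,888,100 ≈ 2,363.1 × g
RCF₂ = 1.118 × 10⁻⁵ × 16.4 × (7825)² = 1.118 × 10⁻⁵ × 16.4 × 61,230,625 ≈ 11,226.8 × g
Increase = 11,226.8 − 2,363.1 = 8,863.7

8900 g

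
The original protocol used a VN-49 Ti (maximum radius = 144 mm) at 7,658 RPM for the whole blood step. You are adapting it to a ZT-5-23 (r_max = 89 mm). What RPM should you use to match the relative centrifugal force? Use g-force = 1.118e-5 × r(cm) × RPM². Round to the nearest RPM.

≈ 9741 RPM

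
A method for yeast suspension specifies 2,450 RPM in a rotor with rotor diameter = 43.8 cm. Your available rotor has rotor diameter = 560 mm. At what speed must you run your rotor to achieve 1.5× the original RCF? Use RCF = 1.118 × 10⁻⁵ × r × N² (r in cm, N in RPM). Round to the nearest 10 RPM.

Original rotor: r = 43.8 / 2 = 21.9 cm
RCF_original = 1.118 × 10⁻⁵ × 21.9 × (2450)² = 1.118 × 10⁻⁵ × 21.9 × 6,002,500 ≈ 1,469.7 × g
Target RCF = 1.5 × 1,469.7 ≈ 2,204.6 × g
Your rotor: r = 560 mm / 2 = 280 mm = 28 cm
2,204.6 = 1.118 × 10⁻⁵ × 28 × N²
N² = 2,204.6 / (31.304 × 10⁻⁵) = 7,042,550
N ≈ √7,042,550 ≈ 2,653.8

≈ 2650 RPM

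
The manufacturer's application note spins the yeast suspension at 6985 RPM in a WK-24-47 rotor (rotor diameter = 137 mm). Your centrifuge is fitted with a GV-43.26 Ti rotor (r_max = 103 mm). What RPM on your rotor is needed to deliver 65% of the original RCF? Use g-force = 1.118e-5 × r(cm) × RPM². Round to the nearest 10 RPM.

≈ 4590 RPM

Original rotor: r = 137 mm / 2 = 68.5 mm = 6.85 cm
RCF = 1.118 × 10⁻⁵ × r × N²
RCF_original = 1.118 × 10⁻⁵ × 6.85 × (6985)² = 1.118 × 10⁻⁵ × 6.85 × 48,790,225 ≈ 3,736.5 × g
Target RCF = 0.65 × 3,736.5 ≈ 2,428.7 × g
Your rotor: r = 103 mm = 10.3 cm
2,428.7 = 1.118 × 10⁻⁵ × 10.3 × N²
N² = 2,428.7 / (11.5154 × 10⁻⁵) = 21,090,887
N ≈ √21,090,887 ≈ 4,592.5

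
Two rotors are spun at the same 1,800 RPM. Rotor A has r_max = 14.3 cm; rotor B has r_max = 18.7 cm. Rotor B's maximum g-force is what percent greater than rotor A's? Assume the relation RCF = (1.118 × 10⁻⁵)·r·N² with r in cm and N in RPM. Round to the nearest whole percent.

31%

At equal RPM, RCF scales linearly with r: ratio = 18.7 / 14.3 = 1.3077.
So rotor B delivers 30.8% more g-force.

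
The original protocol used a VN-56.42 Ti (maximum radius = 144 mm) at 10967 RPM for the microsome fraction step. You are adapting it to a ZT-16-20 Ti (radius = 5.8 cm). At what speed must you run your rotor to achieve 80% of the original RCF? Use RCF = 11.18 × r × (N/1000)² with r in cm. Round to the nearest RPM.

Original rotor: r = 144 mm = 14.4 cm
RCF = 11.18 × r × (N/1000)²
RCF_original = 11.18 × 14.4 × (10.967)² = 11.18 × 14.4 × 120.275089 ≈ 19,363.3 × g
Target RCF = 0.8 × 19,363.3 ≈ 15,490.6 × g
15,490.6 = 11.18 × 5.8 × (N/1000)²
(N/1000)² = 15,490.6 / 64.844 = 238.8903
N = 1000 × √238.8903 ≈ 15,456.1

15456 RPM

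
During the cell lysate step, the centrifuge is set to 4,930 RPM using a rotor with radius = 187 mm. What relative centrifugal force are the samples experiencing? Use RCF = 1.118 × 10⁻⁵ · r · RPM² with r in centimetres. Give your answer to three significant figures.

≈ 5080 x g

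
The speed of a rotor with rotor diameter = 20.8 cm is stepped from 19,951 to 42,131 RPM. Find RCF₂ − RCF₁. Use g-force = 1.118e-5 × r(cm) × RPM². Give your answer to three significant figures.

r = 20.8 / 2 = 10.4 cm
RCF₁ = 1.118 × 10⁻⁵ × 10.4 × (19951)² = 1.118 × 10⁻⁵ × 10.4 × 398,042,401 ≈ 46,281.2 × g
RCF₂ = 1.118 × 10⁻⁵ × 10.4 × (42131)² = 1.118 × 10⁻⁵ × 10.4 × 1,775,021,161 ≈ 206,385.3 × g
Increase = 206,385.3 − 46,281.2 = 160,104.1

≈ 160000 × g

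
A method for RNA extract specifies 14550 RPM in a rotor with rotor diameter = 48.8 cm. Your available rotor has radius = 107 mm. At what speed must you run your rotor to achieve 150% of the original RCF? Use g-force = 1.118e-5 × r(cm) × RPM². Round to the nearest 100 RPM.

26900 RPM

Original rotor: r = 48.8 / 2 = 24.4 cm
RCF_original = 1.118 × 10⁻⁵ × 24.4 × (14550)² = 1.118 × 10⁻⁵ × 24.4 × 211,702,500 ≈ 57,750.7 × g
Target RCF = 1.5 × 57,750.7 ≈ 86,626 × g
Your rotor: r = 107 mm = 10.7 cm
86,626 = 1.118 × 10⁻⁵ × 10.7 × N²
N² = 86,626 / (11.9626 × 10⁻⁵) = 724,140,237
N ≈ √724,140,237 ≈ 26,909.9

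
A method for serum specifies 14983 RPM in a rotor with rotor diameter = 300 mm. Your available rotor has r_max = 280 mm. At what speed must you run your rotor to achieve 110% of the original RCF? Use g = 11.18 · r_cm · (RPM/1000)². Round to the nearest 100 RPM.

11500 RPM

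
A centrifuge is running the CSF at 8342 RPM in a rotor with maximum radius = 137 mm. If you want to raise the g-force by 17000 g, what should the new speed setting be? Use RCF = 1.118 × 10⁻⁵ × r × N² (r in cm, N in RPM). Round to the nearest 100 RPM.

13400 RPM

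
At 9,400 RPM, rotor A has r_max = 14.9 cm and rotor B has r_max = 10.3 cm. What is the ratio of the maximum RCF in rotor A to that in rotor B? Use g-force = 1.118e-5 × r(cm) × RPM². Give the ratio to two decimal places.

1.45

At fixed N, RCF ∝ r, so RCF_A/RCF_B = r_A/r_B = 14.9 / 10.3 = 1.4466.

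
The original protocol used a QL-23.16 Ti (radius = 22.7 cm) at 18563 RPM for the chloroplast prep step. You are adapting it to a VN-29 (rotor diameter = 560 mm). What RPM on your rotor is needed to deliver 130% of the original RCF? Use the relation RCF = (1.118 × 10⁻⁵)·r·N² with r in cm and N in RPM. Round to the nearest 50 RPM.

≈ 19050 RPM

RCF = 1.118 × 10⁻⁵ × r × N²
RCF_original = 1.118 × 10⁻⁵ × 22.7 × (18563)² = 1.118 × 10⁻⁵ × 22.7 × 344,584,969 ≈ 87,450.8 × g
Target RCF = 1.3 × 87,450.8 ≈ 113,686 × g
Your rotor: r = 560 mm / 2 = 280 mm = 28 cm
113,686 = 1.118 × 10⁻⁵ × 28 × N²
N² = 113,686 / (31.304 × 10⁻⁵) = 363,167,646
N ≈ √363,167,646 ≈ 19,057.0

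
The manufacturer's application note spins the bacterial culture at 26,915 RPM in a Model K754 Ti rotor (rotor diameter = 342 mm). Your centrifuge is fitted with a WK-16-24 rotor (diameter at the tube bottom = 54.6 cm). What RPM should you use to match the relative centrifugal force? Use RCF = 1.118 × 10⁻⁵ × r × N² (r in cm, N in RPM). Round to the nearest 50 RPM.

≈ 21300 RPM

Original rotor: r = 342 mm / 2 = 171 mm = 17.1 cm
RCF_original = 1.118 × 10⁻⁵ × 17.1 × (26915)² = 1.118 × 10⁻⁵ × 17.1 × 724,417,225 ≈ 138,492.6 × g
Your rotor: r = 54.6 / 2 = 27.3 cm
138,492.6 = 1.118 × 10⁻⁵ × 27.3 × N²
N² = 138,492.6 / (30.5214 × 10⁻⁵) = 453,755,725
N ≈ √453,755,725 ≈ 21,301.5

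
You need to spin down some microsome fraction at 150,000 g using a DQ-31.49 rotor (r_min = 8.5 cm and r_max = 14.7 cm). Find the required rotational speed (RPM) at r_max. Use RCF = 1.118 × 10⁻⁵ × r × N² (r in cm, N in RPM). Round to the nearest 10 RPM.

≈ 30210 RPM

Use r_max = 14.7 cm.
150,000 = 1.118 × 10⁻⁵ × 14.7 × N²
N² = 150,000 / (16.4346 × 10⁻⁵) = 912,708,554
N ≈ √912,708,554 ≈ 30,211.1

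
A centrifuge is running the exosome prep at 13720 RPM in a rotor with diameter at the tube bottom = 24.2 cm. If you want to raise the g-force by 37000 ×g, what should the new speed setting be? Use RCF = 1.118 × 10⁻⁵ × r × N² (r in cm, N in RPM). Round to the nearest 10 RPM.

≈ 21490 RPM

r = 24.2 / 2 = 12.1 cm
Current RCF = 1.118 × 10⁻⁵ × 12.1 × (13720)² = 1.118 × 10⁻⁵ × 12.1 × 188,238,400 ≈ 25,464.5 × g
Target RCF = 25,464.5 + 37,000 = 62,464.5 × g
N² = 62,464.5 / (13.5278 × 10⁻⁵) = 461,749,139
N ≈ √461,749,139 ≈ 21,488.3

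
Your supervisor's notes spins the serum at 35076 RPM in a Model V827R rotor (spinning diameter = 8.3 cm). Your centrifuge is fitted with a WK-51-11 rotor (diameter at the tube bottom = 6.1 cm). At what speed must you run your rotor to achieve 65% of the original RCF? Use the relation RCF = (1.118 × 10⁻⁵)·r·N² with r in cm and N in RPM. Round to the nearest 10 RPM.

Original rotor: r = 8.3 / 2 = 4.15 cm
RCF_original = 1.118 × 10⁻⁵ × 4.15 × (35076)² = 1.118 × 10⁻⁵ × 4.15 × 1,230,325,776 ≈ 57,083.4 × g
Target RCF = 0.65 × 57,083.4 ≈ 37,104.2 × g
Your rotor: r = 6.1 / 2 = 3.05 cm
37,104.2 = 1.118 × 10⁻⁵ × 3.05 × N²
N² = 37,104.2 / (3.4099 × 10⁻⁵) = 1,088,131,617
N ≈ √1,088,131,617 ≈ 32,986.8

≈ 32990 RPM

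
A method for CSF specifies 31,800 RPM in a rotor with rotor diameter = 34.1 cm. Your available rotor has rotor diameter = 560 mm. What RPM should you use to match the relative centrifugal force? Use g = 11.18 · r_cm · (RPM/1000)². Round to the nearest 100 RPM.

24800 RPM

Original rotor: r = 34.1 / 2 = 17.05 cm
RCF_original = 11.18 × 17.05 × (31.8)² = 11.18 × 17.05 × 1,011.24 ≈ 192,761.6 × g
Your rotor: r = 560 mm / 2 = 280 mm = 28 cm
192,761.6 = 11.18 × 28 × (N/1000)²
(N/1000)² = 192,761.6 / 313.04 = 615.7731
N = 1000 × √615.7731 ≈ 24,814.8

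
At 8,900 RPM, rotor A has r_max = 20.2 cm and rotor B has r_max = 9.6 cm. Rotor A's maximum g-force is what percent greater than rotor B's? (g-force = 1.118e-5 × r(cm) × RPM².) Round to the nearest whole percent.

At equal RPM, RCF scales linearly with r: ratio = 20.2 / 9.6 = 2.1042.
So rotor A delivers 110.4% more g-force.

110%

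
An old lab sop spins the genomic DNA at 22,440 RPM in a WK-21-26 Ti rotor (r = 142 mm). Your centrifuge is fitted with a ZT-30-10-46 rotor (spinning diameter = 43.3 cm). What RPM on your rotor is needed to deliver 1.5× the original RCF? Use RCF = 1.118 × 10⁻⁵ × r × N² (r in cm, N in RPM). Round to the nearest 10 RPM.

22260 RPM

Original rotor: r = 142 mm = 14.2 cm
RCF_original = 1.118 × 10⁻⁵ × 14.2 × (22440)² = 1.118 × 10⁻⁵ × 14.2 × 503,553,600 ≈ 79,942.2 × g
Target RCF = 1.5 × 79,942.2 ≈ 119,913.3 × g
Your rotor: r = 43.3 / 2 = 21.65 cm
119,913.3 = 1.118 × 10⁻⁵ × 21.65 × N²
N² = 119,913.3 / (24.2047 × 10⁻⁵) = 495,413,288
N ≈ √495,413,288 ≈ 22,257.9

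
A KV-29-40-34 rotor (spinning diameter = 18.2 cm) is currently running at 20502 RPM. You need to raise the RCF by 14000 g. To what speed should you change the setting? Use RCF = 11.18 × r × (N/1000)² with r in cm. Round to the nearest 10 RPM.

23620 RPM

r = 18.2 / 2 = 9.1 cm
Current RCF = 11.18 × 9.1 × (20.502)² = 11.18 × 9.1 × 420.332004 ≈ 42,763.7 × g
Target RCF = 42,763.7 + 14,000 = 56,763.7 × g
(N/1000)² = 56,763.7 / 101.738 = 557.94
N = 1000 × √557.94 ≈ 23,620.8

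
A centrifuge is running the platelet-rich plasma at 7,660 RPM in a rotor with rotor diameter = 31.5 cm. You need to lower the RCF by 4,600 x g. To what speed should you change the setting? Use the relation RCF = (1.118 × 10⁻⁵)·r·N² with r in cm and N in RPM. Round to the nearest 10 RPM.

≈ 5710 RPM

r = 31.5 / 2 = 15.75 cm
Current RCF = 1.118 × 10⁻⁵ × 15.75 × (7660)² = 1.118 × 10⁻⁵ × 15.75 × 58,675,600 ≈ 10,331.9 × g
Target RCF = 10,331.9 − 4,600 = 5,731.9 × g
N² = 5,731.9 / (17.6085 × 10⁻⁵) = 32,551,893
N ≈ √32,551,893 ≈ 5,705.4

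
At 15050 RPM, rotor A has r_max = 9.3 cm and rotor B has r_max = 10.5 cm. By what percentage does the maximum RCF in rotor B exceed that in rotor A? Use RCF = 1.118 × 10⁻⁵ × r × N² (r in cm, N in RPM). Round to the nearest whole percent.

At equal RPM, RCF scales linearly with r: ratio = 10.5 / 9.3 = 1.1290.
So rotor B delivers 12.9% more g-force.

13%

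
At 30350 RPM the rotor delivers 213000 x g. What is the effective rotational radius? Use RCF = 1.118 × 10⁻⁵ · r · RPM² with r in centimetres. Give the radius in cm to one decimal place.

r ≈ 20.7 cm

213000 = 1.118 × 10⁻⁵ × r × (30350)²
r = 213000 / (1.118 × 10⁻⁵ × 921,122,500) = 213000 / 10298.15 ≈ 20.683 cm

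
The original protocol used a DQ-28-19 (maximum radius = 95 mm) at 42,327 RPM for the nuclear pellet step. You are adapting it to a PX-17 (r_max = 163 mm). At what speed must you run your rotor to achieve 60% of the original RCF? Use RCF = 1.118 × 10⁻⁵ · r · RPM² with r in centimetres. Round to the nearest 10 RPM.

Original rotor: r = 95 mm = 9.5 cm
RCF = 1.118 × 10⁻⁵ × r × N²
RCF_original = 1.118 × 10⁻⁵ × 9.5 × (42327)² = 1.118 × 10⁻⁵ × 9.5 × 1,791,574,929 ≈ 190,283.2 × g
Target RCF = 0.6 × 190,283.2 ≈ 114,169.9 × g
Your rotor: r = 163 mm = 16.3 cm
114,169.9 = 1.118 × 10⁻⁵ × 16.3 × N²
N² = 114,169.9 / (18.2234 × 10⁻⁵) = 626,501,641
N ≈ √626,501,641 ≈ 25,030.0

≈ 25030 RPM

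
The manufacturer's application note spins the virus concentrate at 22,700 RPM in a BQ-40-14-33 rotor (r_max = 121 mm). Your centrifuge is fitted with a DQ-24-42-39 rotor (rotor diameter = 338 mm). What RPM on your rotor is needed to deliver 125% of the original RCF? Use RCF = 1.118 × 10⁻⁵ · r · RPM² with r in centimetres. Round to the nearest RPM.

21475 RPM

Original rotor: r = 121 mm = 12.1 cm
RCF_original = 1.118 × 10⁻⁵ × 12.1 × (22700)² = 1.118 × 10⁻⁵ × 12.1 × 515,290,000 ≈ 69,707.4 × g
Target RCF = 1.25 × 69,707.4 ≈ 87,134.2 × g
Your rotor: r = 338 mm / 2 = 169 mm = 16.9 cm
87,134.2 = 1.118 × 10⁻⁵ × 16.9 × N²
N² = 87,134.2 / (18.8942 × 10⁻⁵) = 461,169,036
N ≈ √461,169,036 ≈ 21,474.8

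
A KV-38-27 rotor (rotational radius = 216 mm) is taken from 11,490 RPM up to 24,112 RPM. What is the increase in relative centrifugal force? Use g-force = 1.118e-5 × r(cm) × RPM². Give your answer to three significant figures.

r = 216 mm = 21.6 cm
RCF₁ = 1.118 × 10⁻⁵ × 21.6 × (11490)² = 1.118 × 10⁻⁵ × 21.6 × 132,020,100 ≈ 31,881.3 × g
RCF₂ = 1.118 × 10⁻⁵ × 21.6 × (24112)² = 1.118 × 10⁻⁵ × 21.6 × 581,388,544 ≈ 140,398.4 × g
Increase = 140,398.4 − 31,881.3 = 108,517.1

≈ 109000 x g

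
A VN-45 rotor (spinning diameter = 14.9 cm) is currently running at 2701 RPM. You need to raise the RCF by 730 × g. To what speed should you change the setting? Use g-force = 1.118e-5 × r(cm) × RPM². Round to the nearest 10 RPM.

N₂ ≈ 4010 RPM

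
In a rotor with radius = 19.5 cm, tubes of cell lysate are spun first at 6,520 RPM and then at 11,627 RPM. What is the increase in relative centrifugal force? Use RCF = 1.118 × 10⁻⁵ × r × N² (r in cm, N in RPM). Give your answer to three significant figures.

20200 x g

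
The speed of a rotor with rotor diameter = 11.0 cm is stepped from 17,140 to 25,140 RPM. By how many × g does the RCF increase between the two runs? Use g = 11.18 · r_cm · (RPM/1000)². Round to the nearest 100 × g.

r = 11.0 / 2 = 5.5 cm
RCF₁ = 11.18 × 5.5 × (17.14)² = 11.18 × 5.5 × 293.7796 ≈ 18,064.5 × g
RCF₂ = 11.18 × 5.5 × (25.14)² = 11.18 × 5.5 × 632.0196 ≈ 38,862.9 × g
Increase = 38,862.9 − 18,064.5 = 20,798.4

20800 × g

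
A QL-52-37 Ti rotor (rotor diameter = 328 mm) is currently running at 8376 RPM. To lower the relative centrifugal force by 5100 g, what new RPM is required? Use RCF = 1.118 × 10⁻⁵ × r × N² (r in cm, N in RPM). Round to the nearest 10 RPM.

N₂ ≈ 6510 RPM

r = 328 mm / 2 = 164 mm = 16.4 cm
Current RCF = 1.118 × 10⁻⁵ × 16.4 × (8376)² = 1.118 × 10⁻⁵ × 16.4 × 70,157,376 ≈ 12,863.5 × g
Target RCF = 12,863.5 − 5,100 = 7,763.5 × g
N² = 7,763.5 / (18.3352 × 10⁻⁵) = 42,342,052
N ≈ √42,342,052 ≈ 6,507.1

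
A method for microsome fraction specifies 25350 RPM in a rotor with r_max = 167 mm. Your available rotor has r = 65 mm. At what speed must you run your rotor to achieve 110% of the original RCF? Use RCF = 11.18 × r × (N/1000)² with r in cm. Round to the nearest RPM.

≈ 42616 RPM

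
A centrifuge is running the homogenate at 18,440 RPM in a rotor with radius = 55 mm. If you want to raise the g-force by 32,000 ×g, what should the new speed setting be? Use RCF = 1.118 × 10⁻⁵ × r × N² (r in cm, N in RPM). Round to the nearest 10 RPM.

r = 55 mm = 5.5 cm
Current RCF = 1.118 × 10⁻⁵ × 5.5 × (18440)² = 1.118 × 10⁻⁵ × 5.5 × 340,033,600 ≈ 20,908.7 × g
Target RCF = 20,908.7 + 32,000 = 52,908.7 × g
N² = 52,908.7 / (6.149 × 10⁻⁵) = 860,443,975
N ≈ √860,443,975 ≈ 29,333.3

≈ 29330 RPM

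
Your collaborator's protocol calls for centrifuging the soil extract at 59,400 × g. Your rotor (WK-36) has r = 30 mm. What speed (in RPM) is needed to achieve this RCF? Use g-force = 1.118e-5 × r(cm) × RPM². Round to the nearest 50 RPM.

r = 30 mm = 3.0 cm
59,400 = 1.118 × 10⁻⁵ × 3 × N²
N² = 59,400 / (3.354 × 10⁻⁵) = 1,771,019,678
N ≈ √1,771,019,678 ≈ 42,083.5

≈ 42100 RPM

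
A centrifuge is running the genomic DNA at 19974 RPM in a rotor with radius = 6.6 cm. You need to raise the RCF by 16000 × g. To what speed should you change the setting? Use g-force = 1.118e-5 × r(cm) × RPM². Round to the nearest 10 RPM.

Current RCF = 1.118 × 10⁻⁵ × 6.6 × (19974)² = 1.118 × 10⁻⁵ × 6.6 × 398,960,676 ≈ 29,438.5 × g
Target RCF = 29,438.5 + 16,000 = 45,438.5 × g
N² = 45,438.5 / (7.3788 × 10⁻⁵) = 615,797,962
N ≈ √615,797,962 ≈ 24,815.3

24820 RPM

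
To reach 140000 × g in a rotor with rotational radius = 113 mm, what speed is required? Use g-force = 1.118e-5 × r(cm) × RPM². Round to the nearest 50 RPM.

≈ 33300 RPM

r = 113 mm = 11.3 cm
140,000 = 1.118 × 10⁻⁵ × 11.3 × N²
N² = 140,000 / (12.6334 × 10⁻⁵) = 1,108,173,572
N ≈ √1,108,173,572 ≈ 33,289.2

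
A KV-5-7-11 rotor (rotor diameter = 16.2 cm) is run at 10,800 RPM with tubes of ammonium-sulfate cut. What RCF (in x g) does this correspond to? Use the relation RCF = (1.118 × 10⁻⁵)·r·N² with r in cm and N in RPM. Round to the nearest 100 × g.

r = 16.2 / 2 = 8.1 cm
RCF = 1.118 × 10⁻⁵ × r × N²
RCF = 1.118 × 10⁻⁵ × 8.1 × (10800)² = 1.118 × 10⁻⁵ × 8.1 × 116,640,000 ≈ 10,562.7 × g

10600 x g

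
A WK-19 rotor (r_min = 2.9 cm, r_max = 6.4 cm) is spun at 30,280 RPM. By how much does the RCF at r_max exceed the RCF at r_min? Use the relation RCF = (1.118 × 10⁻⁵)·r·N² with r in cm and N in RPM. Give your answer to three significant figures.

RCF_max = 1.118 × 10⁻⁵ × 6.4 × (30280)² = 1.118 × 10⁻⁵ × 6.4 × 916,878,400 ≈ 65,604.5 × g
RCF_min = 1.118 × 10⁻⁵ × 2.9 × (30280)² = 1.118 × 10⁻⁵ × 2.9 × 916,878,400 ≈ 29,727 × g
ΔRCF = 65,604.5 − 29,727 = 35,877.5

35900 x g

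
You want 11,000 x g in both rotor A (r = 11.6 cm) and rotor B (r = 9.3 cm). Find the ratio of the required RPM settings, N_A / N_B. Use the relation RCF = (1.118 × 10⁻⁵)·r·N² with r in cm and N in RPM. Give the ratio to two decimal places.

0.90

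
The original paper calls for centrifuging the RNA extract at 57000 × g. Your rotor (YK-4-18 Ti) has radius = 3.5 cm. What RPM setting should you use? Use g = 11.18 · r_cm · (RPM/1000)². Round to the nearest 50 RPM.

RCF = 11.18 × r × (N/1000)²
57,000 = 11.18 × 3.5 × (N/1000)²
(N/1000)² = 57,000 / 39.13 = 1456.683
N = 1000 × √1456.683 ≈ 38,166.5

≈ 38150 RPM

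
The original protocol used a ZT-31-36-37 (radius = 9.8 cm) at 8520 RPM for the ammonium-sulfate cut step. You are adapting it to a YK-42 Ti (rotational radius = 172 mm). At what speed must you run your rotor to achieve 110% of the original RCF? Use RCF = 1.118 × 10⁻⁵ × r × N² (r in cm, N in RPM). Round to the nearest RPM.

≈ 6745 RPM

RCF = 1.118 × 10⁻⁵ × r × N²
RCF_original = 1.118 × 10⁻⁵ × 9.8 × (8520)² = 1.118 × 10⁻⁵ × 9.8 × 72,590,400 ≈ 7,953.3 × g
Target RCF = 1.1 × 7,953.3 ≈ 8,748.6 × g
Your rotor: r = 172 mm = 17.2 cm
8,748.6 = 1.118 × 10⁻⁵ × 17.2 × N²
N² = 8,748.6 / (19.2296 × 10⁻⁵) = 45,495,486
N ≈ √45,495,486 ≈ 6,745.0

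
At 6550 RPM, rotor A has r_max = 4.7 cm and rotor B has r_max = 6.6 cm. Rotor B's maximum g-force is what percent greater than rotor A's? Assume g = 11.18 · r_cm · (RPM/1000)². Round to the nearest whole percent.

40%

At equal RPM, RCF scales linearly with r: ratio = 6.6 / 4.7 = 1.4043.
So rotor B delivers 40.4% more g-force.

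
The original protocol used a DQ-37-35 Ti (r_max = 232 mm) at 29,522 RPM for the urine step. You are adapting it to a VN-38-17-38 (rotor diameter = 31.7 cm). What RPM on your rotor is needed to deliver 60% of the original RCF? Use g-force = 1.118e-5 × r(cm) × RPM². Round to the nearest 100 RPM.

27700 RPM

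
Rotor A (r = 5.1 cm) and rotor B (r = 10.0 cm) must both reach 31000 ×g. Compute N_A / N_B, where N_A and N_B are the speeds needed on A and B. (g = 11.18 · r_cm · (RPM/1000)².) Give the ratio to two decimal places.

At fixed RCF, N ∝ 1/√r, so N_A/N_B = √(r_B/r_A) = √(10.0/5.1) = √1.960784 = 1.4003.

1.40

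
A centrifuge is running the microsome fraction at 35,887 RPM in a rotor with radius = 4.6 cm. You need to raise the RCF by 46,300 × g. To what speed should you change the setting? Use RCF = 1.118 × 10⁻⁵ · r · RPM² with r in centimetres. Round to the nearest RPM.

Current RCF = 1.118 × 10⁻⁵ × 4.6 × (35887)² = 1.118 × 10⁻⁵ × 4.6 × 1,287,876,769 ≈ 66,232.9 × g
Target RCF = 66,232.9 + 46,300 = 112,532.9 × g
N² = 112,532.9 / (5.1428 × 10⁻⁵) = 2,188,164,035
N ≈ √2,188,164,035 ≈ 46,777.8

N₂ ≈ 46778 RPM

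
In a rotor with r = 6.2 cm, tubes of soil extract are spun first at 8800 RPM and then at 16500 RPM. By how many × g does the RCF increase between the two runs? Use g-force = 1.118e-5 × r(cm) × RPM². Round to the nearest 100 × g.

RCF₁ = 1.118 × 10⁻⁵ × 6.2 × (8800)² = 1.118 × 10⁻⁵ × 6.2 × 77,440,000 ≈ 5,367.8 × g
RCF₂ = 1.118 × 10⁻⁵ × 6.2 × (16500)² = 1.118 × 10⁻⁵ × 6.2 × 272,250,000 ≈ 18,871.3 × g
Increase = 18,871.3 − 5,367.8 = 13,503.5

≈ 13500 × g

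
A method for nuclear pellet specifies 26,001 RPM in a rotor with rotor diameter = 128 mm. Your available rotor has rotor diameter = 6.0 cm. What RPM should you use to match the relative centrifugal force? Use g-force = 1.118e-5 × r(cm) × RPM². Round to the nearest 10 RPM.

Original rotor: r = 128 mm / 2 = 64 mm = 6.4 cm
RCF_original = 1.118 × 10⁻⁵ × 6.4 × (26001)² = 1.118 × 10⁻⁵ × 6.4 × 676,052,001 ≈ 48,372.9 × g
Your rotor: r = 6.0 / 2 = 3 cm
48,372.9 = 1.118 × 10⁻⁵ × 3 × N²
N² = 48,372.9 / (3.354 × 10⁻⁵) = 1,442,245,081
N ≈ √1,442,245,081 ≈ 37,976.9

≈ 37980 RPM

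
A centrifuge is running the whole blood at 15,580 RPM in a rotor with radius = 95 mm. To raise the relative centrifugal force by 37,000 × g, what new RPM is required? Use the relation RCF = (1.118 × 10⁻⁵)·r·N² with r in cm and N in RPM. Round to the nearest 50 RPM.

≈ 24300 RPM

r = 95 mm = 9.5 cm
Current RCF = 1.118 × 10⁻⁵ × 9.5 × (15580)² = 1.118 × 10⁻⁵ × 9.5 × 242,736,400 ≈ 25,781 × g
Target RCF = 25,781 + 37,000 = 62,781 × g
N² = 62,781 / (10.621 × 10⁻⁵) = 591,102,533
N ≈ √591,102,533 ≈ 24,312.6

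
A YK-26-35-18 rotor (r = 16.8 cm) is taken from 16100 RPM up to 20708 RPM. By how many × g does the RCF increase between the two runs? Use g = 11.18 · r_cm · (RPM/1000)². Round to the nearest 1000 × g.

≈ 32000 × g

RCF₁ = 11.18 × 16.8 × (16.1)² = 11.18 × 16.8 × 259.21 ≈ 48,685.9 × g
RCF₂ = 11.18 × 16.8 × (20.708)² = 11.18 × 16.8 × 428.821264 ≈ 80,542.9 × g
Increase = 80,542.9 − 48,685.9 = 31,857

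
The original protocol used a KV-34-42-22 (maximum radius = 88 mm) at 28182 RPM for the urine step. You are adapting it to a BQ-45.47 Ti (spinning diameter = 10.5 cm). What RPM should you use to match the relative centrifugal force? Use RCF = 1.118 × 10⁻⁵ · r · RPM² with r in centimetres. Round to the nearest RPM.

Original rotor: r = 88 mm = 8.8 cm
RCF_original = 1.118 × 10⁻⁵ × 8.8 × (28182)² = 1.118 × 10⁻⁵ × 8.8 × 794,225,124 ≈ 78,139 × g
Your rotor: r = 10.5 / 2 = 5.25 cm
78,139 = 1.118 × 10⁻⁵ × 5.25 × N²
N² = 78,139 / (5.8695 × 10⁻⁵) = 1,331,271,829
N ≈ √1,331,271,829 ≈ 36,486.6

≈ 36487 RPM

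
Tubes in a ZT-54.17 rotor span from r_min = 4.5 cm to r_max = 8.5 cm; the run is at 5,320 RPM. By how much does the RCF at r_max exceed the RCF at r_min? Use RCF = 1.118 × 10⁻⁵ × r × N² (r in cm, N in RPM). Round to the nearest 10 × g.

ΔRCF = 1.118 × 10⁻⁵ × (r_max − r_min) × N² = 1.118 × 10⁻⁵ × 4.0 × 28,302,400 ≈ 1,265.7

ΔRCF ≈ 1270 x g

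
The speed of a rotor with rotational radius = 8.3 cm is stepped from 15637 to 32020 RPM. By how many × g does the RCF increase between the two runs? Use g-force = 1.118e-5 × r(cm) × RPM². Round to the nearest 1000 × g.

RCF₁ = 1.118 × 10⁻⁵ × 8.3 × (15637)² = 1.118 × 10⁻⁵ × 8.3 × 244,515,769 ≈ 22,689.6 × g
RCF₂ = 1.118 × 10⁻⁵ × 8.3 × (32020)² = 1.118 × 10⁻⁵ × 8.3 × 1,025,280,400 ≈ 95,139.9 × g
Increase = 95,139.9 − 22,689.6 = 72,450.3

≈ 72000 × g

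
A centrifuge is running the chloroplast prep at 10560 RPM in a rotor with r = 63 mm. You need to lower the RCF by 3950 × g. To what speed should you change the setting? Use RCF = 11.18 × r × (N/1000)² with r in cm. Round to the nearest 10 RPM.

N₂ ≈ 7450 RPM

r = 63 mm = 6.3 cm
Current RCF = 11.18 × 6.3 × (10.56)² = 11.18 × 6.3 × 111.5136 ≈ 7,854.3 × g
Target RCF = 7,854.3 − 3,950 = 3,904.3 × g
(N/1000)² = 3,904.3 / 70.434 = 55.43204
N = 1000 × √55.43204 ≈ 7,445.3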